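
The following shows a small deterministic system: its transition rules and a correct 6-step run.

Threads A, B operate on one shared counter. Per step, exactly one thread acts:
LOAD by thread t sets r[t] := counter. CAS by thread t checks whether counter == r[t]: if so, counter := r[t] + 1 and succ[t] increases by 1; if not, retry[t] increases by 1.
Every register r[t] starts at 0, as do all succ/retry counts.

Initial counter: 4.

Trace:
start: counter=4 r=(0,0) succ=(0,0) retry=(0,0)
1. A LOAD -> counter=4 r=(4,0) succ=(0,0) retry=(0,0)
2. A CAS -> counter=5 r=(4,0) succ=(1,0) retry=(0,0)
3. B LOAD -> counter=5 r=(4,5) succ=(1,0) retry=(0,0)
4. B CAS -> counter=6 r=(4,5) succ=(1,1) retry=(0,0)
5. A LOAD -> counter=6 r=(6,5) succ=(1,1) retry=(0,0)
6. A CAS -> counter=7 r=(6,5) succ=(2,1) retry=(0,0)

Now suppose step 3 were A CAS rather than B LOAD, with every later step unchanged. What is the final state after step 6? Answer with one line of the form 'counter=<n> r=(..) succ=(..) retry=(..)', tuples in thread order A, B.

counter=6 r=(5,0) succ=(2,0) retry=(1,1)

(re-executing from step 3 with the substitution; state before step 3: counter=5 r=(4,0) succ=(1,0) retry=(0,0))
3. A CAS -> counter=5 r=(4,0) succ=(1,0) retry=(1,0)
4. B CAS -> counter=5 r=(4,0) succ=(1,0) retry=(1,1)
5. A LOAD -> counter=5 r=(5,0) succ=(1,0) retry=(1,1)
6. A CAS -> counter=6 r=(5,0) succ=(2,0) retry=(1,1)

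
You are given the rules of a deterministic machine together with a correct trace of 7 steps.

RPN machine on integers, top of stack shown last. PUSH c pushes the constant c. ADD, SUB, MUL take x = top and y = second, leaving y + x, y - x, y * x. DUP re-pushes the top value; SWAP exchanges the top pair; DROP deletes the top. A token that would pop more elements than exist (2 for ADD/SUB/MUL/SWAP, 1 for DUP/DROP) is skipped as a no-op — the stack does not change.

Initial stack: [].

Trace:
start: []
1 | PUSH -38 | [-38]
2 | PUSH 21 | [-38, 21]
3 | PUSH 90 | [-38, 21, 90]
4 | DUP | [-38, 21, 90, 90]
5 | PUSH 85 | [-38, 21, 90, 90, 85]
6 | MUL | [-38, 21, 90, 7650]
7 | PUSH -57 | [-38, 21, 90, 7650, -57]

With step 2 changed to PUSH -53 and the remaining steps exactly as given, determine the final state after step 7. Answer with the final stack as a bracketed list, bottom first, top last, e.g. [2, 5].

(re-executing from step 2 with the substitution; state before step 2: [-38])
2 | PUSH -53 | [-38, -53]
3 | PUSH 90 | [-38, -53, 90]
4 | DUP | [-38, -53, 90, 90]
5 | PUSH 85 | [-38, -53, 90, 90, 85]
6 | MUL | [-38, -53, 90, 7650]
7 | PUSH -57 | [-38, -53, 90, 7650, -57]

[-38, -53, 90, 7650, -57]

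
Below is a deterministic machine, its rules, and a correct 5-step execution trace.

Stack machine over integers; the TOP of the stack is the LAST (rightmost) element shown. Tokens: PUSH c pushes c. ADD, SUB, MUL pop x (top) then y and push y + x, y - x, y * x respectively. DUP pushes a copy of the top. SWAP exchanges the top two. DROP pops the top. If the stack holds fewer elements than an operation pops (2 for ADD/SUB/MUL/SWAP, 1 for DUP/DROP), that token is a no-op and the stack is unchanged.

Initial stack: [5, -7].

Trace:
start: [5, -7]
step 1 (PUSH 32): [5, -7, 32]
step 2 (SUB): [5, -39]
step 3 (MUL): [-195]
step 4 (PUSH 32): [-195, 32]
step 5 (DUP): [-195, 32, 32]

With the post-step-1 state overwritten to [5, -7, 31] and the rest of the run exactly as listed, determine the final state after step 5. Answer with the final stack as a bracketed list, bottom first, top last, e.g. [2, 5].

[-190, 32, 32]

state after step 1 := [5, -7, 31]
step 2 (SUB): [5, -38]
step 3 (MUL): [-190]
step 4 (PUSH 32): [-190, 32]
step 5 (DUP): [-190, 32, 32]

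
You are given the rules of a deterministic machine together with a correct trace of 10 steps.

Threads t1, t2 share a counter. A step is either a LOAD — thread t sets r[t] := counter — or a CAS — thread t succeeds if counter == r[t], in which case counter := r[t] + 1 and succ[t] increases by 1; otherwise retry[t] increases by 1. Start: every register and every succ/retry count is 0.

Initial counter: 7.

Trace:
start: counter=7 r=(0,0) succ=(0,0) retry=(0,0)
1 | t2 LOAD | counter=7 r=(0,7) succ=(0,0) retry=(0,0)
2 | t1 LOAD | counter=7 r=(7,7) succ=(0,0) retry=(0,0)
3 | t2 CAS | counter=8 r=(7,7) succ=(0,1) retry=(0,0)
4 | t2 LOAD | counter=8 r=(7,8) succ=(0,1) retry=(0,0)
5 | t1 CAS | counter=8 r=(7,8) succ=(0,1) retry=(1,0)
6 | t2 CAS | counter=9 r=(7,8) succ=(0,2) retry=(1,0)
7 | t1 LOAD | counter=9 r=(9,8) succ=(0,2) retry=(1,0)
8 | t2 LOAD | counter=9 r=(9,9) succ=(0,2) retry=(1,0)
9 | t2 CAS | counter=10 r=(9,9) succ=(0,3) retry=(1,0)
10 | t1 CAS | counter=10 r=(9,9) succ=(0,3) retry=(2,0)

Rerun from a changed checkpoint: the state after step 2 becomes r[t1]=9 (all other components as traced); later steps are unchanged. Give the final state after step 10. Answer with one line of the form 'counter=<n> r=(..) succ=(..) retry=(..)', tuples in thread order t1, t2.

state after step 2 := counter=7 r=(9,7) succ=(0,0) retry=(0,0)
3 | t2 CAS | counter=8 r=(9,7) succ=(0,1) retry=(0,0)
4 | t2 LOAD | counter=8 r=(9,8) succ=(0,1) retry=(0,0)
5 | t1 CAS | counter=8 r=(9,8) succ=(0,1) retry=(1,0)
6 | t2 CAS | counter=9 r=(9,8) succ=(0,2) retry=(1,0)
7 | t1 LOAD | counter=9 r=(9,8) succ=(0,2) retry=(1,0)
8 | t2 LOAD | counter=9 r=(9,9) succ=(0,2) retry=(1,0)
9 | t2 CAS | counter=10 r=(9,9) succ=(0,3) retry=(1,0)
10 | t1 CAS | counter=10 r=(9,9) succ=(0,3) retry=(2,0)

counter=10 r=(9,9) succ=(0,3) retry=(2,0)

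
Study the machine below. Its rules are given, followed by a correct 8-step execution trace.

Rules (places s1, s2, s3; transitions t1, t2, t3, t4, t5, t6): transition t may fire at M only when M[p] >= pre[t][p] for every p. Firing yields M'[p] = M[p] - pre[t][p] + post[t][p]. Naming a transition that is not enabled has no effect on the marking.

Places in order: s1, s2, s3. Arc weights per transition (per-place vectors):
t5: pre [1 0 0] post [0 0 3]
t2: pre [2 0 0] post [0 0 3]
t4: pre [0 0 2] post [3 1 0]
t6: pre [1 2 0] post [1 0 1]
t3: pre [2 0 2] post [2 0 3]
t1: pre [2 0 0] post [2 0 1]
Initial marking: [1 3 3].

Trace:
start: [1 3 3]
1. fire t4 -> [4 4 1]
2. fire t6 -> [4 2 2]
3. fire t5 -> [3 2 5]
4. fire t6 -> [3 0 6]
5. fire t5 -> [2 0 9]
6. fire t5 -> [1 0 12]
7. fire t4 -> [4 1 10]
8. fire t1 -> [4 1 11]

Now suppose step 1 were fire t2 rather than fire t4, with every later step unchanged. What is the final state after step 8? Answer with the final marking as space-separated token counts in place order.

(re-executing from step 1 with the substitution; state before step 1: [1 3 3])
1. fire t2 -> [1 3 3]
2. fire t6 -> [1 1 4]
3. fire t5 -> [0 1 7]
4. fire t6 -> [0 1 7]
5. fire t5 -> [0 1 7]
6. fire t5 -> [0 1 7]
7. fire t4 -> [3 2 5]
8. fire t1 -> [3 2 6]

3 2 6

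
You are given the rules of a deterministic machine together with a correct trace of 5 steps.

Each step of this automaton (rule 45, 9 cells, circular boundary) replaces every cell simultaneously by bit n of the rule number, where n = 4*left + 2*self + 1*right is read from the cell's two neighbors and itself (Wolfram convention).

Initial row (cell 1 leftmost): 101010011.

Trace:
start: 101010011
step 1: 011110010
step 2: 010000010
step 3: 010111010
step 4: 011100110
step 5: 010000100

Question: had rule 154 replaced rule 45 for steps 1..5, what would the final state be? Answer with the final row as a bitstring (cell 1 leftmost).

011110000

(re-executing steps 1..5 under rule 154; state before step 1: 101010011)
step 1: 000001111
step 2: 100011110
step 3: 010111100
step 4: 100111010
step 5: 011110000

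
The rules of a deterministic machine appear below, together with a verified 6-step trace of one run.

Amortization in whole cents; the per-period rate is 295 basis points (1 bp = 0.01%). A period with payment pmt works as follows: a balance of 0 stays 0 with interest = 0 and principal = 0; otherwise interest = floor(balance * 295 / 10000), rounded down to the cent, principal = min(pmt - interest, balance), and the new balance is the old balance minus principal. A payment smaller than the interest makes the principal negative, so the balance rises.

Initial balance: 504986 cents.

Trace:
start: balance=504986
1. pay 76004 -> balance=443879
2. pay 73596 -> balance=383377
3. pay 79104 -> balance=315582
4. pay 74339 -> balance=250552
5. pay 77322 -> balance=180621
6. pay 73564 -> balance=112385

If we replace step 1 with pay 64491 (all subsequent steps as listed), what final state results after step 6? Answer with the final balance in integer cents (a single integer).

125699

(re-executing from step 1 with the substitution; state before step 1: balance=504986)
1. pay 64491 -> balance=455392
2. pay 73596 -> balance=395230
3. pay 79104 -> balance=327785
4. pay 74339 -> balance=263115
5. pay 77322 -> balance=193554
6. pay 73564 -> balance=125699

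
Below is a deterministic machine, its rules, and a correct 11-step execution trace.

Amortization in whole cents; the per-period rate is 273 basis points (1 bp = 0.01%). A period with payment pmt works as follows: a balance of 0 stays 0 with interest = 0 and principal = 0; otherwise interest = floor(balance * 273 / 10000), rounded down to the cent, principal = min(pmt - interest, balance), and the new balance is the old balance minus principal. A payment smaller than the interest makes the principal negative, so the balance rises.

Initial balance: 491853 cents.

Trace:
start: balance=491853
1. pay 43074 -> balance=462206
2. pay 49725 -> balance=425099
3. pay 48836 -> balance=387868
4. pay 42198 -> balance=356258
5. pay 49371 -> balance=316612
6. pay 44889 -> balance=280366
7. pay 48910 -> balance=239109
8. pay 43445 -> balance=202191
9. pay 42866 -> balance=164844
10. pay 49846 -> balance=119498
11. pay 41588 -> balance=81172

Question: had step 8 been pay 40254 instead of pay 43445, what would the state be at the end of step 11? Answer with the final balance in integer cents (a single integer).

(re-executing from step 8 with the substitution; state before step 8: balance=239109)
8. pay 40254 -> balance=205382
9. pay 42866 -> balance=168122
10. pay 49846 -> balance=122865
11. pay 41588 -> balance=84631

84631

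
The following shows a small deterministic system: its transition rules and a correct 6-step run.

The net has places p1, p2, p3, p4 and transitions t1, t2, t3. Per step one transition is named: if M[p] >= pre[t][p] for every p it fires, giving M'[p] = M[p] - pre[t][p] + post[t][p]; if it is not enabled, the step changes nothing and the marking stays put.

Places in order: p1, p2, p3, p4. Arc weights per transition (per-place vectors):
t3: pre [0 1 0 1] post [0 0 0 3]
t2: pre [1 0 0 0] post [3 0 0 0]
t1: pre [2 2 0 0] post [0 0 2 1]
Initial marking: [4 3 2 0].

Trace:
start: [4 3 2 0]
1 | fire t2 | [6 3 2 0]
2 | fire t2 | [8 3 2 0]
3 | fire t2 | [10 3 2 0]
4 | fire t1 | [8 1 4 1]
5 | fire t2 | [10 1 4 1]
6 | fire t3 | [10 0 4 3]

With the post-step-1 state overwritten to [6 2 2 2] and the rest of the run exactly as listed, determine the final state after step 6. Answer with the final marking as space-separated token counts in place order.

state after step 1 := [6 2 2 2]
2 | fire t2 | [8 2 2 2]
3 | fire t2 | [10 2 2 2]
4 | fire t1 | [8 0 4 3]
5 | fire t2 | [10 0 4 3]
6 | fire t3 | [10 0 4 3]

10 0 4 3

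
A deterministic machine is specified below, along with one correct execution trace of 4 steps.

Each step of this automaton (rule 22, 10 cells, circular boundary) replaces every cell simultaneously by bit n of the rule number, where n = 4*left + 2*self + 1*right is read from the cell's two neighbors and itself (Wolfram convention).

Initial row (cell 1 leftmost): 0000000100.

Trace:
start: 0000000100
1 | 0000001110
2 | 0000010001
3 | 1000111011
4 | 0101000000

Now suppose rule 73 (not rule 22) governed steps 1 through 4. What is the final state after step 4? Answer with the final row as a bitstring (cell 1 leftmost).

0101011111

(re-executing steps 1..4 under rule 73; state before step 1: 0000000100)
1 | 1111110001
2 | 0000010101
3 | 0111000000
4 | 0101011111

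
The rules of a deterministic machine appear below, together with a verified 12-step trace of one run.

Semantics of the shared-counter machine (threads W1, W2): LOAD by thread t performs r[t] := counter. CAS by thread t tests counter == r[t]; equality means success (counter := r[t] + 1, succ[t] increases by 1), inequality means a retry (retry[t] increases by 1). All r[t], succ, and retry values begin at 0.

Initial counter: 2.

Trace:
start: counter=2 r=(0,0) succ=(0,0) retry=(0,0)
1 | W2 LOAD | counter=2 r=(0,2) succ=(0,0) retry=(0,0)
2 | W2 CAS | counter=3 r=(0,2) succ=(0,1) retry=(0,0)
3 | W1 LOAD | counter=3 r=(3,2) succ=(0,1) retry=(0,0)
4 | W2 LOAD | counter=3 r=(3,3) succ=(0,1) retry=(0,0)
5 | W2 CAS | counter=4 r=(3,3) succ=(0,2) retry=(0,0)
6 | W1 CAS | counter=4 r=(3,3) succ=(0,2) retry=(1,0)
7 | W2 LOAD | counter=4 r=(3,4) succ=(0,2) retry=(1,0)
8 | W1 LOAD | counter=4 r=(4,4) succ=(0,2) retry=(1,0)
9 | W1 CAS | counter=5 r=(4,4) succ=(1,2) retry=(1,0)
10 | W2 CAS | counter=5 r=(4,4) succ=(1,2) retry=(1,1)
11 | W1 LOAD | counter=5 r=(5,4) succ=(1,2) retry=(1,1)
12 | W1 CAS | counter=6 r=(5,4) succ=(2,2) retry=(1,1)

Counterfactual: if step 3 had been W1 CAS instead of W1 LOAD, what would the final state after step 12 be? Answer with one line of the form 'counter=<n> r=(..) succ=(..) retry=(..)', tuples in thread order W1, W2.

(re-executing from step 3 with the substitution; state before step 3: counter=3 r=(0,2) succ=(0,1) retry=(0,0))
3 | W1 CAS | counter=3 r=(0,2) succ=(0,1) retry=(1,0)
4 | W2 LOAD | counter=3 r=(0,3) succ=(0,1) retry=(1,0)
5 | W2 CAS | counter=4 r=(0,3) succ=(0,2) retry=(1,0)
6 | W1 CAS | counter=4 r=(0,3) succ=(0,2) retry=(2,0)
7 | W2 LOAD | counter=4 r=(0,4) succ=(0,2) retry=(2,0)
8 | W1 LOAD | counter=4 r=(4,4) succ=(0,2) retry=(2,0)
9 | W1 CAS | counter=5 r=(4,4) succ=(1,2) retry=(2,0)
10 | W2 CAS | counter=5 r=(4,4) succ=(1,2) retry=(2,1)
11 | W1 LOAD | counter=5 r=(5,4) succ=(1,2) retry=(2,1)
12 | W1 CAS | counter=6 r=(5,4) succ=(2,2) retry=(2,1)

counter=6 r=(5,4) succ=(2,2) retry=(2,1)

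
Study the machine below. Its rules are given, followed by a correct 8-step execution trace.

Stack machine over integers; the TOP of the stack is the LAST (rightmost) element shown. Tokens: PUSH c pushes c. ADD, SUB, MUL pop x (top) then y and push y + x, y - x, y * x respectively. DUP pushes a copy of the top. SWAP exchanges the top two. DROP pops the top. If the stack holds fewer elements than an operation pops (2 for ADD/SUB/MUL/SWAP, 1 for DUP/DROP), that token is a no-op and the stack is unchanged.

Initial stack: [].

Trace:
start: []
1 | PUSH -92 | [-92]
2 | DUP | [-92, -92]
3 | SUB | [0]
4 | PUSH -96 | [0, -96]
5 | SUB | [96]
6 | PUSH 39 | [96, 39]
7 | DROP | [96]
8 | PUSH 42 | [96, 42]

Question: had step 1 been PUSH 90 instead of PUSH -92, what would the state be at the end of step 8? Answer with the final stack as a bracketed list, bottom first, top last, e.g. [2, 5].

[96, 42]

(re-executing from step 1 with the substitution; state before step 1: [])
1 | PUSH 90 | [90]
2 | DUP | [90, 90]
3 | SUB | [0]
4 | PUSH -96 | [0, -96]
5 | SUB | [96]
6 | PUSH 39 | [96, 39]
7 | DROP | [96]
8 | PUSH 42 | [96, 42]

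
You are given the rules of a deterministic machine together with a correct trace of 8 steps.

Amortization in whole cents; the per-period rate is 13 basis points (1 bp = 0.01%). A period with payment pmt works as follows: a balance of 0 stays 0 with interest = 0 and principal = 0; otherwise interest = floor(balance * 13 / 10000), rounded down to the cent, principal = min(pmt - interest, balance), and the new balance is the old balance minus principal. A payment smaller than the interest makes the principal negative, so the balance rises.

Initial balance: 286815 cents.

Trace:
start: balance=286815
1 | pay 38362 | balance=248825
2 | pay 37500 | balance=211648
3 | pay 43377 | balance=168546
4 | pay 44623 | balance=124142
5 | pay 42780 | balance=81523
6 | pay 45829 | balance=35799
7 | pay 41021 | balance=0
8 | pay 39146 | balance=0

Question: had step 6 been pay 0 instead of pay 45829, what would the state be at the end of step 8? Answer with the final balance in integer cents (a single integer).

1619

(re-executing from step 6 with the substitution; state before step 6: balance=81523)
6 | pay 0 | balance=81628
7 | pay 41021 | balance=40713
8 | pay 39146 | balance=1619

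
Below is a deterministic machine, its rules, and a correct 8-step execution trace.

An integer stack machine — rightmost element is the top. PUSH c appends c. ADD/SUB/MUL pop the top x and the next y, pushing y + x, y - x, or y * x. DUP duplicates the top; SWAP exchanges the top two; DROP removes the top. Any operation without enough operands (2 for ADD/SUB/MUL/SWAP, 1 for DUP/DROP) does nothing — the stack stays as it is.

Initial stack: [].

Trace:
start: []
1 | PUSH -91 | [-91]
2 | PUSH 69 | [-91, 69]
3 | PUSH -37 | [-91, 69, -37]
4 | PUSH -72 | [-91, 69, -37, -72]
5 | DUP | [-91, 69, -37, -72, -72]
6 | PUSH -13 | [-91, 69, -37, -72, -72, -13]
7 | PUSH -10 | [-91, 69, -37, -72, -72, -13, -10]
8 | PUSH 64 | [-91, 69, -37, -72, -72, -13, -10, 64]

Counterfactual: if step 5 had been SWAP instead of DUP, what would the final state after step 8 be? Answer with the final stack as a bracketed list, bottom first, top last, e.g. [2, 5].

[-91, 69, -72, -37, -13, -10, 64]

(re-executing from step 5 with the substitution; state before step 5: [-91, 69, -37, -72])
5 | SWAP | [-91, 69, -72, -37]
6 | PUSH -13 | [-91, 69, -72, -37, -13]
7 | PUSH -10 | [-91, 69, -72, -37, -13, -10]
8 | PUSH 64 | [-91, 69, -72, -37, -13, -10, 64]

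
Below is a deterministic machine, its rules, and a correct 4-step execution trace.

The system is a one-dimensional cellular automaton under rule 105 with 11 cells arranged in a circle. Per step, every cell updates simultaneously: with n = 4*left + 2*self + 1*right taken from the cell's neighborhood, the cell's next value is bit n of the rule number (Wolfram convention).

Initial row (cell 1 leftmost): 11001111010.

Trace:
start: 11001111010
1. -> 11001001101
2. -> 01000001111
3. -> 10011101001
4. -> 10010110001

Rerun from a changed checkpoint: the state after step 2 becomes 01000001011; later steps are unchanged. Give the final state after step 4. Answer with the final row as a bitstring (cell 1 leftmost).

10010100100

state after step 2 := 01000001011
3. -> 10011100111
4. -> 10010100100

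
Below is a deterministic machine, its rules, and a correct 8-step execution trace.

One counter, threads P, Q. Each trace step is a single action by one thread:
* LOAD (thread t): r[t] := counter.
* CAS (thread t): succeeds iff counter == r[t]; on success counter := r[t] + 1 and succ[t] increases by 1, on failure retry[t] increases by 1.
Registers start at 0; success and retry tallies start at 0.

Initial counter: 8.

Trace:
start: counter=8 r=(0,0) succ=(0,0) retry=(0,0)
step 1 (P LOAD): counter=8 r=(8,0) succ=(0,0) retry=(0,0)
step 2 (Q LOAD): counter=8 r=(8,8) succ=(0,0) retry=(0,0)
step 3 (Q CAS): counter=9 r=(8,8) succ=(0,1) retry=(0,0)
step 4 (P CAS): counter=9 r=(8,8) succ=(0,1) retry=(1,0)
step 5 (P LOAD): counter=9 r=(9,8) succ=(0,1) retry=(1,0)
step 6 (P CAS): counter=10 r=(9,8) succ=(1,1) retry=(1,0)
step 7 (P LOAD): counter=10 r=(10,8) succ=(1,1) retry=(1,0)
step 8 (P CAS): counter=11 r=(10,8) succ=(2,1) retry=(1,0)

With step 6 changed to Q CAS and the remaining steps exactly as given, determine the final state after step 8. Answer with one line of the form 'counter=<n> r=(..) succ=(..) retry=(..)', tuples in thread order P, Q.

counter=10 r=(9,8) succ=(1,1) retry=(1,1)

(re-executing from step 6 with the substitution; state before step 6: counter=9 r=(9,8) succ=(0,1) retry=(1,0))
step 6 (Q CAS): counter=9 r=(9,8) succ=(0,1) retry=(1,1)
step 7 (P LOAD): counter=9 r=(9,8) succ=(0,1) retry=(1,1)
step 8 (P CAS): counter=10 r=(9,8) succ=(1,1) retry=(1,1)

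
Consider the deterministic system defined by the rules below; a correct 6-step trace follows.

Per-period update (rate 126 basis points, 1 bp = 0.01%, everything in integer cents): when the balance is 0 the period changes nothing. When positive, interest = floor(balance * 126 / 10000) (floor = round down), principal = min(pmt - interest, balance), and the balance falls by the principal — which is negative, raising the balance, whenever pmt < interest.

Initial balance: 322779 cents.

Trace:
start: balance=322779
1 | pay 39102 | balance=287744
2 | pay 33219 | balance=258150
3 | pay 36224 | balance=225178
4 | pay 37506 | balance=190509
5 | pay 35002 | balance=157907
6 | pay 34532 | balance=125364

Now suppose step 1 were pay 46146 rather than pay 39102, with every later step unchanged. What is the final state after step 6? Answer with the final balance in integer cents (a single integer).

(re-executing from step 1 with the substitution; state before step 1: balance=322779)
1 | pay 46146 | balance=280700
2 | pay 33219 | balance=251017
3 | pay 36224 | balance=217955
4 | pay 37506 | balance=183195
5 | pay 35002 | balance=150501
6 | pay 34532 | balance=117865

117865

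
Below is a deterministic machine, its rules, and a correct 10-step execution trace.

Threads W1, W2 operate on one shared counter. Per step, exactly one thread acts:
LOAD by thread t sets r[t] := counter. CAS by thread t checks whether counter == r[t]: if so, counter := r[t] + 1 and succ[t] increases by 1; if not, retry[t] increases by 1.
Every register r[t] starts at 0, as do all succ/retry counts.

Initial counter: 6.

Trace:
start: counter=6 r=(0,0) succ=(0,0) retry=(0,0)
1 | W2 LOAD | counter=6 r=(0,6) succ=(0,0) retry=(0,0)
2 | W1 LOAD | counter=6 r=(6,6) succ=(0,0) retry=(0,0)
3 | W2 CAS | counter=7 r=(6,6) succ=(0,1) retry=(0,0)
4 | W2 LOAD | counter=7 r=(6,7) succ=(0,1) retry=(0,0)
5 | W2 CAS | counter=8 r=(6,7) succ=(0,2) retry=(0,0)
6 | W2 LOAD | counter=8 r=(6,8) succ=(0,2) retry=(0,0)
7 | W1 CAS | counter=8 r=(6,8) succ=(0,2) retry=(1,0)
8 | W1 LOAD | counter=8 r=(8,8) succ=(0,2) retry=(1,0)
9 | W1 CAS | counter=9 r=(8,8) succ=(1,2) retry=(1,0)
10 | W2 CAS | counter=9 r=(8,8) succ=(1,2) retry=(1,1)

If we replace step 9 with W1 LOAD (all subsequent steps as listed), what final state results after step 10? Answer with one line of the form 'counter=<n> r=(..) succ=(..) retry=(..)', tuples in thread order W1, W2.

(re-executing from step 9 with the substitution; state before step 9: counter=8 r=(8,8) succ=(0,2) retry=(1,0))
9 | W1 LOAD | counter=8 r=(8,8) succ=(0,2) retry=(1,0)
10 | W2 CAS | counter=9 r=(8,8) succ=(0,3) retry=(1,0)

counter=9 r=(8,8) succ=(0,3) retry=(1,0)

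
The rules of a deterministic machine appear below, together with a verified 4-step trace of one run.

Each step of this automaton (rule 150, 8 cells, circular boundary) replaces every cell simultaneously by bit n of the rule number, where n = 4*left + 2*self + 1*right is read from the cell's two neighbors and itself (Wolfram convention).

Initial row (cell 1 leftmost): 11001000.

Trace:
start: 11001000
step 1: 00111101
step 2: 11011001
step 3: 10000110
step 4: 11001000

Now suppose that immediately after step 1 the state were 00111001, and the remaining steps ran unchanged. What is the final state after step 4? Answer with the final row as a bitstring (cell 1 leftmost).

01111101

state after step 1 := 00111001
step 2: 11010111
step 3: 10010011
step 4: 01111101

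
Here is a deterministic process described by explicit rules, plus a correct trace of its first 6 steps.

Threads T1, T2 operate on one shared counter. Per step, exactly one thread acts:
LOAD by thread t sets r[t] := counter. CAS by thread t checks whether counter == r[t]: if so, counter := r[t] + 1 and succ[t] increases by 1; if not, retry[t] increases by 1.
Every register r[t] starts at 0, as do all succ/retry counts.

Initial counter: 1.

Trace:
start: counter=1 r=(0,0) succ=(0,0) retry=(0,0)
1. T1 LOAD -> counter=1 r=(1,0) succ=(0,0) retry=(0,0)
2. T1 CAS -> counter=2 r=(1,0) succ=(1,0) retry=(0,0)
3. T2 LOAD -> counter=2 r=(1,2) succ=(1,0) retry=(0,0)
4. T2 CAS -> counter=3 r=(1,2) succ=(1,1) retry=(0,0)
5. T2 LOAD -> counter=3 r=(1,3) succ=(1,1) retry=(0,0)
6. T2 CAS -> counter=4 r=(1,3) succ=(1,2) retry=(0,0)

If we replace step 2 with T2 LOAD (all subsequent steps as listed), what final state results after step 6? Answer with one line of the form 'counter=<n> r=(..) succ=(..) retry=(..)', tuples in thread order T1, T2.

counter=3 r=(1,2) succ=(0,2) retry=(0,0)

(re-executing from step 2 with the substitution; state before step 2: counter=1 r=(1,0) succ=(0,0) retry=(0,0))
2. T2 LOAD -> counter=1 r=(1,1) succ=(0,0) retry=(0,0)
3. T2 LOAD -> counter=1 r=(1,1) succ=(0,0) retry=(0,0)
4. T2 CAS -> counter=2 r=(1,1) succ=(0,1) retry=(0,0)
5. T2 LOAD -> counter=2 r=(1,2) succ=(0,1) retry=(0,0)
6. T2 CAS -> counter=3 r=(1,2) succ=(0,2) retry=(0,0)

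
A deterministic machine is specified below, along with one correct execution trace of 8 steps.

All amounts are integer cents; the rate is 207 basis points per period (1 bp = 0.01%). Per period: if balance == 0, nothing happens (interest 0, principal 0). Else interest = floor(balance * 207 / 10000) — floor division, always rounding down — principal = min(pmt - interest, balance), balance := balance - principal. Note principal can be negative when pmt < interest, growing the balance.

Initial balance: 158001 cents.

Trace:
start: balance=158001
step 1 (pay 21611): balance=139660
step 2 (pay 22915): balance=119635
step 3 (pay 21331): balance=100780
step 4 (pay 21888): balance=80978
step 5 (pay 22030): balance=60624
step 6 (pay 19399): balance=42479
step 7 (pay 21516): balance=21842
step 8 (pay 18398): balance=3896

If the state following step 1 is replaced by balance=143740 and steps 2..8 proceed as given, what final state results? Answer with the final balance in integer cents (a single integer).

state after step 1 := balance=143740
step 2 (pay 22915): balance=123800
step 3 (pay 21331): balance=105031
step 4 (pay 21888): balance=85317
step 5 (pay 22030): balance=65053
step 6 (pay 19399): balance=47000
step 7 (pay 21516): balance=26456
step 8 (pay 18398): balance=8605

8605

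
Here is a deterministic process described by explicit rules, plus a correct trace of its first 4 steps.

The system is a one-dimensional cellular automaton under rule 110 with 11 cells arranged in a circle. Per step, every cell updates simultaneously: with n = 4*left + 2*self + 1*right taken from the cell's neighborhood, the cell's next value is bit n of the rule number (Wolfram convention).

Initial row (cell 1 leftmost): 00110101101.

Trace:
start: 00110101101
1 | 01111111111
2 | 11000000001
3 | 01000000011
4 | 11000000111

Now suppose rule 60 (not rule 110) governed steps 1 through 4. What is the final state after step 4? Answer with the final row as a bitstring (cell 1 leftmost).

(re-executing steps 1..4 under rule 60; state before step 1: 00110101101)
1 | 10101111011
2 | 01111000110
3 | 01000100101
4 | 11100110111

11100110111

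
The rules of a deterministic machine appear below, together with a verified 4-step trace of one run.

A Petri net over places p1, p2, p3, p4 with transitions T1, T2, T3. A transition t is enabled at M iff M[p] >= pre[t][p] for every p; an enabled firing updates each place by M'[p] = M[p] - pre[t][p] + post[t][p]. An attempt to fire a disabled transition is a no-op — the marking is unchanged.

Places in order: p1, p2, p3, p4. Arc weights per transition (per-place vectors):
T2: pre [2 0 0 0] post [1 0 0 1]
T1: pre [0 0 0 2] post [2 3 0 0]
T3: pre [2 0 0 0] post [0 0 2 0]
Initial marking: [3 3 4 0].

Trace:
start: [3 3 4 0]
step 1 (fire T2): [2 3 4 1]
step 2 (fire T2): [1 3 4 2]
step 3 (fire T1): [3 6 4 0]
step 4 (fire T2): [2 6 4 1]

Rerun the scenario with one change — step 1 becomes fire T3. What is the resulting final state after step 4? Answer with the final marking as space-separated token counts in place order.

1 3 6 0

(re-executing from step 1 with the substitution; state before step 1: [3 3 4 0])
step 1 (fire T3): [1 3 6 0]
step 2 (fire T2): [1 3 6 0]
step 3 (fire T1): [1 3 6 0]
step 4 (fire T2): [1 3 6 0]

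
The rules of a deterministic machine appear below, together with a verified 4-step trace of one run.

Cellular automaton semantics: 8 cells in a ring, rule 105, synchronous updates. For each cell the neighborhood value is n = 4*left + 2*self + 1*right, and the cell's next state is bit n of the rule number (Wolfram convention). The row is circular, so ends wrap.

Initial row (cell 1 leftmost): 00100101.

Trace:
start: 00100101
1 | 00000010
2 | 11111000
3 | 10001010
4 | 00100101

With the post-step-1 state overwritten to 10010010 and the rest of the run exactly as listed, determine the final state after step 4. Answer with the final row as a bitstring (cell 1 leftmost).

state after step 1 := 10010010
2 | 00000001
3 | 01111100
4 | 01000101

01000101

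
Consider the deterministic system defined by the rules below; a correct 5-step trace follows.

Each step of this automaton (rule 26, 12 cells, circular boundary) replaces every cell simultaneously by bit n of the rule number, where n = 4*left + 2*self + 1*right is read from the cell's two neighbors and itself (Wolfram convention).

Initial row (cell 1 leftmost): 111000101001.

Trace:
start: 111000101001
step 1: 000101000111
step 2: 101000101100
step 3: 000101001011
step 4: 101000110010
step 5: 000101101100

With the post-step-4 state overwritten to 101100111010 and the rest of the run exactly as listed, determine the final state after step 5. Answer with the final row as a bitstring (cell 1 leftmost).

state after step 4 := 101100111010
step 5: 001011100000

001011100000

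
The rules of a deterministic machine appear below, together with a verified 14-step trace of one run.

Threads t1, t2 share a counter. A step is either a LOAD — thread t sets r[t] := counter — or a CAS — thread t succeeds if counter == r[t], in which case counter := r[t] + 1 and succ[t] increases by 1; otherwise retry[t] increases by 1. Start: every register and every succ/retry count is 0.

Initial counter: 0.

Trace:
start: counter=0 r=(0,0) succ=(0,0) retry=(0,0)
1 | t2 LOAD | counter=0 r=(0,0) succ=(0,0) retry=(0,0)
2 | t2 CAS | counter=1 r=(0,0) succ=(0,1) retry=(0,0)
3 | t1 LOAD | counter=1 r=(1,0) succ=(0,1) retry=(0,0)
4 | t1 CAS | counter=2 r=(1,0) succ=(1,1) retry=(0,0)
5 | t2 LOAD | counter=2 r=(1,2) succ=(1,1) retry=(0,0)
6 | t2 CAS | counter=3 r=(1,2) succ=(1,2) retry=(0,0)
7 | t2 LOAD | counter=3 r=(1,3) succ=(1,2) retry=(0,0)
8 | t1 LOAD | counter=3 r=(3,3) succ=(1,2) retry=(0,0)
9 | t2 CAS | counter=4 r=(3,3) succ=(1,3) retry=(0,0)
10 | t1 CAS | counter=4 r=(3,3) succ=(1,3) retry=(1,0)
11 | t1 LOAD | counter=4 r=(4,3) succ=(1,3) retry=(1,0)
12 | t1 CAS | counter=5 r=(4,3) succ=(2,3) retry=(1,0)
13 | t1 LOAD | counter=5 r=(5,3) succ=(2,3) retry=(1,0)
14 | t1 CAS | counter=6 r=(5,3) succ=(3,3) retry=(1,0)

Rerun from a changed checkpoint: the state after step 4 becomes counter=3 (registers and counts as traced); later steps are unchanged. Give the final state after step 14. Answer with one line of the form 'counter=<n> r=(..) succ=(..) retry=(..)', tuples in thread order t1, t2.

counter=7 r=(6,4) succ=(3,3) retry=(1,0)

state after step 4 := counter=3 r=(1,0) succ=(1,1) retry=(0,0)
5 | t2 LOAD | counter=3 r=(1,3) succ=(1,1) retry=(0,0)
6 | t2 CAS | counter=4 r=(1,3) succ=(1,2) retry=(0,0)
7 | t2 LOAD | counter=4 r=(1,4) succ=(1,2) retry=(0,0)
8 | t1 LOAD | counter=4 r=(4,4) succ=(1,2) retry=(0,0)
9 | t2 CAS | counter=5 r=(4,4) succ=(1,3) retry=(0,0)
10 | t1 CAS | counter=5 r=(4,4) succ=(1,3) retry=(1,0)
11 | t1 LOAD | counter=5 r=(5,4) succ=(1,3) retry=(1,0)
12 | t1 CAS | counter=6 r=(5,4) succ=(2,3) retry=(1,0)
13 | t1 LOAD | counter=6 r=(6,4) succ=(2,3) retry=(1,0)
14 | t1 CAS | counter=7 r=(6,4) succ=(3,3) retry=(1,0)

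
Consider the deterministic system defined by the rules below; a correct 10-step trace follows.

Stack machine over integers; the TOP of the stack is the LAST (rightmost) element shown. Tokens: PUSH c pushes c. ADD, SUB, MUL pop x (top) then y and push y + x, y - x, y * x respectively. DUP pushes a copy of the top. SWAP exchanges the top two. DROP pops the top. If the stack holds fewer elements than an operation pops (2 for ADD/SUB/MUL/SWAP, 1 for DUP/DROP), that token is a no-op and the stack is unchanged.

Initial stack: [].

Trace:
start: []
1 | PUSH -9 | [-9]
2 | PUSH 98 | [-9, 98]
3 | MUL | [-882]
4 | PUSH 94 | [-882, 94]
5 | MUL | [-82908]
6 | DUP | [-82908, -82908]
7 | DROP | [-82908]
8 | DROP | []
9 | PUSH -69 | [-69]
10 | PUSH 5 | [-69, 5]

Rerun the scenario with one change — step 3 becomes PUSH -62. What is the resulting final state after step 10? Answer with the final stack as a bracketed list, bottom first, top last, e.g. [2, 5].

[-9, 98, -69, 5]

(re-executing from step 3 with the substitution; state before step 3: [-9, 98])
3 | PUSH -62 | [-9, 98, -62]
4 | PUSH 94 | [-9, 98, -62, 94]
5 | MUL | [-9, 98, -5828]
6 | DUP | [-9, 98, -5828, -5828]
7 | DROP | [-9, 98, -5828]
8 | DROP | [-9, 98]
9 | PUSH -69 | [-9, 98, -69]
10 | PUSH 5 | [-9, 98, -69, 5]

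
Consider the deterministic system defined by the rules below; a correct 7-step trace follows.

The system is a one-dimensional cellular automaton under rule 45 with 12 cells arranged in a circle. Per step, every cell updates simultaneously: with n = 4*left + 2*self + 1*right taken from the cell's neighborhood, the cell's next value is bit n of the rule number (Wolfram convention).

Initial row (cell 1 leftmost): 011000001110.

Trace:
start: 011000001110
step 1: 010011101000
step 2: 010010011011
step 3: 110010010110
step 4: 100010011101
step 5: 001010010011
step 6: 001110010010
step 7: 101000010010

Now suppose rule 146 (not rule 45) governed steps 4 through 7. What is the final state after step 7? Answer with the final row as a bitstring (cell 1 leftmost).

(re-executing steps 4..7 under rule 146; state before step 4: 110010010110)
step 4: 001101100000
step 5: 010000010000
step 6: 101000101000
step 7: 000101000101

000101000101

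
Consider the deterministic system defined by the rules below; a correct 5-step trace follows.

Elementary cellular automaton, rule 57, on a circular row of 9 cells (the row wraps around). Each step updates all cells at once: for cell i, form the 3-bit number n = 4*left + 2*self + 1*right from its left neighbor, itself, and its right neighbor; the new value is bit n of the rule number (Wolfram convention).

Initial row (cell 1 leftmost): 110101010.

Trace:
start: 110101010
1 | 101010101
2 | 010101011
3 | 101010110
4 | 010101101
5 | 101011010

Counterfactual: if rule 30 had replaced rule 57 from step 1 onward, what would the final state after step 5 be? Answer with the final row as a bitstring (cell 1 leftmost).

(re-executing steps 1..5 under rule 30; state before step 1: 110101010)
1 | 100101010
2 | 111101010
3 | 100001010
4 | 110011010
5 | 101110010

101110010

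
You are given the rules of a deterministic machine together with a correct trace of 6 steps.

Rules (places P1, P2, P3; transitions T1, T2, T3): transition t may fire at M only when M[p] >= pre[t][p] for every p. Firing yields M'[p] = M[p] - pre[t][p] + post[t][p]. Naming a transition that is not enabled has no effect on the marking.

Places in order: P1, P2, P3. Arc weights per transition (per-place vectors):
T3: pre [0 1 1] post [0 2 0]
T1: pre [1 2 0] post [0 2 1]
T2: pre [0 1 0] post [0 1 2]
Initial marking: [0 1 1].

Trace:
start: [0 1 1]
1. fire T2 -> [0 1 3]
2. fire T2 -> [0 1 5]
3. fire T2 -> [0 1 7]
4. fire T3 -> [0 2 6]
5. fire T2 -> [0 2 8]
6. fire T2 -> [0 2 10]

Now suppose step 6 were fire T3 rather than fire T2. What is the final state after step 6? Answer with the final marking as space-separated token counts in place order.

(re-executing from step 6 with the substitution; state before step 6: [0 2 8])
6. fire T3 -> [0 3 7]

0 3 7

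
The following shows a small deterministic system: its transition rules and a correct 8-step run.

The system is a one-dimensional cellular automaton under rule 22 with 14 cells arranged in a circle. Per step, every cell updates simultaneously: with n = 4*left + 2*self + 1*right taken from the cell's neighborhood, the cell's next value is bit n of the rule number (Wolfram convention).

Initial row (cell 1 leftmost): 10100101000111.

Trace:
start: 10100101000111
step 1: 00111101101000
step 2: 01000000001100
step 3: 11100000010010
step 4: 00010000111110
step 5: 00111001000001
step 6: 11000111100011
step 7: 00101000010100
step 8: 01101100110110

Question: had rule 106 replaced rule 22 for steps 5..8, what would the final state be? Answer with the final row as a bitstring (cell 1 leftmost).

(re-executing steps 5..8 under rule 106; state before step 5: 00010000111110)
step 5: 00100001100010
step 6: 01000011100100
step 7: 10000110101000
step 8: 00001111010001

00001111010001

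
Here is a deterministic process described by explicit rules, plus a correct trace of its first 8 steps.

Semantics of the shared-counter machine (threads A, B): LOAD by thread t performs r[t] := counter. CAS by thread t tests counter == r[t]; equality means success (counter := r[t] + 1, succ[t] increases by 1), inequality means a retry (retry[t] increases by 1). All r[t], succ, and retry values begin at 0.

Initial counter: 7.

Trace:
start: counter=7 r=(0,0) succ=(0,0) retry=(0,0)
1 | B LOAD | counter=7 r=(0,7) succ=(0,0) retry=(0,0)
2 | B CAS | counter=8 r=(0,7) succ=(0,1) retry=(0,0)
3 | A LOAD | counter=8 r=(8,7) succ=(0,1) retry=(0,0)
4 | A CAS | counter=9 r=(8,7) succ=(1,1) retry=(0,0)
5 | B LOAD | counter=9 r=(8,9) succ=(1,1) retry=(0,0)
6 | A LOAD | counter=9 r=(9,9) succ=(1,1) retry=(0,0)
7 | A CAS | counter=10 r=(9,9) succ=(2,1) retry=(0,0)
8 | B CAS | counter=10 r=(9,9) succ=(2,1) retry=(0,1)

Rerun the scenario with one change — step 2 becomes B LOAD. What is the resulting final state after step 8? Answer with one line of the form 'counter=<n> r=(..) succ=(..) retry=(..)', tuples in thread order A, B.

counter=9 r=(8,8) succ=(2,0) retry=(0,1)

(re-executing from step 2 with the substitution; state before step 2: counter=7 r=(0,7) succ=(0,0) retry=(0,0))
2 | B LOAD | counter=7 r=(0,7) succ=(0,0) retry=(0,0)
3 | A LOAD | counter=7 r=(7,7) succ=(0,0) retry=(0,0)
4 | A CAS | counter=8 r=(7,7) succ=(1,0) retry=(0,0)
5 | B LOAD | counter=8 r=(7,8) succ=(1,0) retry=(0,0)
6 | A LOAD | counter=8 r=(8,8) succ=(1,0) retry=(0,0)
7 | A CAS | counter=9 r=(8,8) succ=(2,0) retry=(0,0)
8 | B CAS | counter=9 r=(8,8) succ=(2,0) retry=(0,1)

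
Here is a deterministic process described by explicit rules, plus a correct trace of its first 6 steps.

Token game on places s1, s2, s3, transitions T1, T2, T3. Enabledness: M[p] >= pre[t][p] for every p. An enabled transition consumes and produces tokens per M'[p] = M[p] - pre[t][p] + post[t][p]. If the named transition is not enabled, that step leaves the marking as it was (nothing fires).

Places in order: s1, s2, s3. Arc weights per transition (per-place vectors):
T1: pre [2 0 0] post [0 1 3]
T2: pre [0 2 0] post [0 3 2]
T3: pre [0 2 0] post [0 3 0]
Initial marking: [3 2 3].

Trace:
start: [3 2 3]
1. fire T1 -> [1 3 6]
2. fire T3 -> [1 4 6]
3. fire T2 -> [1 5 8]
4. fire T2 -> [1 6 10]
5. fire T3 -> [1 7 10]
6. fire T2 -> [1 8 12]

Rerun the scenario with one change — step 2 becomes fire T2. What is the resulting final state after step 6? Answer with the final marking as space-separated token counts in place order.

(re-executing from step 2 with the substitution; state before step 2: [1 3 6])
2. fire T2 -> [1 4 8]
3. fire T2 -> [1 5 10]
4. fire T2 -> [1 6 12]
5. fire T3 -> [1 7 12]
6. fire T2 -> [1 8 14]

1 8 14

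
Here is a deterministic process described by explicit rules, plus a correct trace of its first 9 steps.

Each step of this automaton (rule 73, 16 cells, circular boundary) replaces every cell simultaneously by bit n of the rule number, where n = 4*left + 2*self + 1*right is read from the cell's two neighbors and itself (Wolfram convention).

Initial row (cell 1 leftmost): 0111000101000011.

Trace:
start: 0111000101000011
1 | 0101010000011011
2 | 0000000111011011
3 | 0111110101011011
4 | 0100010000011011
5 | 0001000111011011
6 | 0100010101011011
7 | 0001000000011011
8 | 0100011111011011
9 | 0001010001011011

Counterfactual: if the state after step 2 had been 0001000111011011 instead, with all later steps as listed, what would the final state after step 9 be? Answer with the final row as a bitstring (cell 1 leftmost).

0101010100011011

state after step 2 := 0001000111011011
3 | 0100010101011011
4 | 0001000000011011
5 | 0100011111011011
6 | 0001010001011011
7 | 0100000100011011
8 | 0001110001011011
9 | 0101010100011011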